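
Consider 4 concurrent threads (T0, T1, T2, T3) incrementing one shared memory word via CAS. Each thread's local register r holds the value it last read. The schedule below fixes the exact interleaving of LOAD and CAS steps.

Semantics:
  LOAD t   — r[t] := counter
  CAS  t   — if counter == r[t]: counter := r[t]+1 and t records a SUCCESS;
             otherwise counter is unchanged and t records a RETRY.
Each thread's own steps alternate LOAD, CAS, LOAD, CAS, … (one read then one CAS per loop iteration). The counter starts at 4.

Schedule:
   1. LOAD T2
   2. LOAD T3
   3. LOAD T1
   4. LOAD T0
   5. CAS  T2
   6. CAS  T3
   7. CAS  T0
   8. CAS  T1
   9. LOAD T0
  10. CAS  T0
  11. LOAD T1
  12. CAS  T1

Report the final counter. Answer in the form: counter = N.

step 1: T2 LOAD ⇒ load; ctr=4 reg=4
step 2: T3 LOAD ⇒ load; ctr=4 reg=4
step 3: T1 LOAD ⇒ load; ctr=4 reg=4
step 4: T0 LOAD ⇒ load; ctr=4 reg=4
step 5: T2 CAS ⇒ ok; ctr=5 reg=4
step 6: T3 CAS ⇒ retry; ctr=5 reg=4
step 7: T0 CAS ⇒ retry; ctr=5 reg=4
step 8: T1 CAS ⇒ retry; ctr=5 reg=4
step 9: T0 LOAD ⇒ load; ctr=5 reg=5
step 10: T0 CAS ⇒ ok; ctr=6 reg=5
step 11: T1 LOAD ⇒ load; ctr=6 reg=6
step 12: T1 CAS ⇒ ok; ctr=7 reg=6

counter = 7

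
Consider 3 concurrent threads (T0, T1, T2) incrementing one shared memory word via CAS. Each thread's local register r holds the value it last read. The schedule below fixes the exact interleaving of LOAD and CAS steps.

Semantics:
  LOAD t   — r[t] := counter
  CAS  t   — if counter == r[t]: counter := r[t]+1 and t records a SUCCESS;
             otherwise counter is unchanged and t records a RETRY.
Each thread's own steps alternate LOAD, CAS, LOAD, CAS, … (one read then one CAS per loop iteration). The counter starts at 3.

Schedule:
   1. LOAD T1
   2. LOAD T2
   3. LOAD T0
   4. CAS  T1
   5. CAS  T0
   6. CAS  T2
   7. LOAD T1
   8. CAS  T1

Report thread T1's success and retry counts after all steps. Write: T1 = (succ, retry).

T1 = (2, 0)

T1 LOAD — after: cnt=3, r=3 — load
T2 LOAD — after: cnt=3, r=3 — load
T0 LOAD — after: cnt=3, r=3 — load
T1 CAS — after: cnt=4, r=3 — ok
T0 CAS — after: cnt=4, r=3 — retry
T2 CAS — after: cnt=4, r=3 — retry
T1 LOAD — after: cnt=4, r=4 — load
T1 CAS — after: cnt=5, r=4 — ok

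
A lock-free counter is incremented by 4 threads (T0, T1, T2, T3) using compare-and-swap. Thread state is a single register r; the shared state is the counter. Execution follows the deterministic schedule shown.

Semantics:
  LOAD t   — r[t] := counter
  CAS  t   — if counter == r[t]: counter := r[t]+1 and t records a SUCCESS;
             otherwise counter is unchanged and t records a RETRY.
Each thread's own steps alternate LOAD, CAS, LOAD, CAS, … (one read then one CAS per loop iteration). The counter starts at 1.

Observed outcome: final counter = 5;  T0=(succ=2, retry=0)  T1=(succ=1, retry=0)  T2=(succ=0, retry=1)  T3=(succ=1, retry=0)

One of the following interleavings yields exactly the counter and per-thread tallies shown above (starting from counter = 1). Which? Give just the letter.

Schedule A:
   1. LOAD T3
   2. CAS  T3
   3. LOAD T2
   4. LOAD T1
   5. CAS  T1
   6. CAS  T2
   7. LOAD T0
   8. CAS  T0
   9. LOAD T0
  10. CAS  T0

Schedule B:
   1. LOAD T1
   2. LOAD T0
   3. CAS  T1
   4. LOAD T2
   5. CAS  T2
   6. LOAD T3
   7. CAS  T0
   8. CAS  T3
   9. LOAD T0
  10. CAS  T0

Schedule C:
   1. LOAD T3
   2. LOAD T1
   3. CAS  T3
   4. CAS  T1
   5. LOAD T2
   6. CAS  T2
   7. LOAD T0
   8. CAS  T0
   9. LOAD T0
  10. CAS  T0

A

Run A:
1. LOAD T3 → mem=1 r[T3]=1 [LOAD]
2. CAS T3 → mem=2 r[T3]=1 [OK]
3. LOAD T2 → mem=2 r[T2]=2 [LOAD]
4. LOAD T1 → mem=2 r[T1]=2 [LOAD]
5. CAS T1 → mem=3 r[T1]=2 [OK]
6. CAS T2 → mem=3 r[T2]=2 [RETRY]
7. LOAD T0 → mem=3 r[T0]=3 [LOAD]
8. CAS T0 → mem=4 r[T0]=3 [OK]
9. LOAD T0 → mem=4 r[T0]=4 [LOAD]
10. CAS T0 → mem=5 r[T0]=4 [OK]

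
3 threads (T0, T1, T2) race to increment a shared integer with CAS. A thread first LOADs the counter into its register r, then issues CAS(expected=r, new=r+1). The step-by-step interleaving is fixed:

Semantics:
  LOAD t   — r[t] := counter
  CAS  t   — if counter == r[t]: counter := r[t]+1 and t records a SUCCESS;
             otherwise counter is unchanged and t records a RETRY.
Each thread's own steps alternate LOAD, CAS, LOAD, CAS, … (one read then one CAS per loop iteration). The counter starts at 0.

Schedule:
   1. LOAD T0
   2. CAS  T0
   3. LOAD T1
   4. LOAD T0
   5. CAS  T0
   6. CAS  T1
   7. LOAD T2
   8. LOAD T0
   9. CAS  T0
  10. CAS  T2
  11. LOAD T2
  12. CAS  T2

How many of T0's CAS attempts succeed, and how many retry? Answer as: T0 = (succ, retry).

#1 T0 reads 0
#2 T0 CAS(0→1) writes; counter now 1
#3 T1 reads 1
#4 T0 reads 1
#5 T0 CAS(1→2) writes; counter now 2
#6 T1 CAS(1→2) fails; counter now 2
#7 T2 reads 2
#8 T0 reads 2
#9 T0 CAS(2→3) writes; counter now 3
#10 T2 CAS(2→3) fails; counter now 3
#11 T2 reads 3
#12 T2 CAS(3→4) writes; counter now 4

T0 = (3, 0)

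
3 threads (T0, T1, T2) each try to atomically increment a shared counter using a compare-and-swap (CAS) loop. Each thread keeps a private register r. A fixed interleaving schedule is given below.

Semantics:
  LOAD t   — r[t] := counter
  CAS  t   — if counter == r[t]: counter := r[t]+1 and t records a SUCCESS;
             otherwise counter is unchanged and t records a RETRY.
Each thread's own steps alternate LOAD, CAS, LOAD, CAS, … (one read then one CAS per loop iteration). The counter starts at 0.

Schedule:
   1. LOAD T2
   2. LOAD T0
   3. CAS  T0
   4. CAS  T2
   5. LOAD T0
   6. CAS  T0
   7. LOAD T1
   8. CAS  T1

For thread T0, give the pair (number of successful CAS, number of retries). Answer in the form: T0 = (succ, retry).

step 1: T2 LOAD ⇒ load; ctr=0 reg=0
step 2: T0 LOAD ⇒ load; ctr=0 reg=0
step 3: T0 CAS ⇒ ok; ctr=1 reg=0
step 4: T2 CAS ⇒ retry; ctr=1 reg=0
step 5: T0 LOAD ⇒ load; ctr=1 reg=1
step 6: T0 CAS ⇒ ok; ctr=2 reg=1
step 7: T1 LOAD ⇒ load; ctr=2 reg=2
step 8: T1 CAS ⇒ ok; ctr=3 reg=2

T0 = (2, 0)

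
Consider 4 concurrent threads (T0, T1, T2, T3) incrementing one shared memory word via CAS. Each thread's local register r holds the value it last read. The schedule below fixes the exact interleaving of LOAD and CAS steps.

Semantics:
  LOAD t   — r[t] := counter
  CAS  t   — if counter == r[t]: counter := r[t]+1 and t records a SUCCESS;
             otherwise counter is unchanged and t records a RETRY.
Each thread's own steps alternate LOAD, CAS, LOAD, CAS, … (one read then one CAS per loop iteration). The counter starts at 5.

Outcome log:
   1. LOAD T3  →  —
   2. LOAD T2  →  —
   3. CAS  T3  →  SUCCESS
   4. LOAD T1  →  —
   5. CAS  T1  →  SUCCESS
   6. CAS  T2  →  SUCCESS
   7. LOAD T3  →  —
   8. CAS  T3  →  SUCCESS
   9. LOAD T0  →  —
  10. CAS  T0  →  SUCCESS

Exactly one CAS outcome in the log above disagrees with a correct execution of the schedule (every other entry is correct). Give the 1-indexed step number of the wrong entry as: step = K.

Correct run:
step 1: T3 LOAD ⇒ load; ctr=5 reg=5
step 2: T2 LOAD ⇒ load; ctr=5 reg=5
step 3: T3 CAS ⇒ ok; ctr=6 reg=5
step 4: T1 LOAD ⇒ load; ctr=6 reg=6
step 5: T1 CAS ⇒ ok; ctr=7 reg=6
step 6: T2 CAS ⇒ retry; ctr=7 reg=5
step 7: T3 LOAD ⇒ load; ctr=7 reg=7
step 8: T3 CAS ⇒ ok; ctr=8 reg=7
step 9: T0 LOAD ⇒ load; ctr=8 reg=8
step 10: T0 CAS ⇒ ok; ctr=9 reg=8
Flip is step 6.

step = 6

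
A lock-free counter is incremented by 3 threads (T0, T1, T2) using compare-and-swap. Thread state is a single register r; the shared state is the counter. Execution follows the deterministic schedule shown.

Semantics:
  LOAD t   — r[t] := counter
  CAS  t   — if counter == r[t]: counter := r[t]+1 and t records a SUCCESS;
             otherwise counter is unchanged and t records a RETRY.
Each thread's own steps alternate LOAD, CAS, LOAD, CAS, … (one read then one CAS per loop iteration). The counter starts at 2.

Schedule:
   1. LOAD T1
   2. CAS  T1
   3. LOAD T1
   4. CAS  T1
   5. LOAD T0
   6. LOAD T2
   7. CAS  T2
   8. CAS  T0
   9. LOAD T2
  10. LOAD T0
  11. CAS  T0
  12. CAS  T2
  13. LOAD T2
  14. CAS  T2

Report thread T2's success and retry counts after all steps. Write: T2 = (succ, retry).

step 1: T1 LOAD ⇒ load; ctr=2 reg=2
step 2: T1 CAS ⇒ ok; ctr=3 reg=2
step 3: T1 LOAD ⇒ load; ctr=3 reg=3
step 4: T1 CAS ⇒ ok; ctr=4 reg=3
step 5: T0 LOAD ⇒ load; ctr=4 reg=4
step 6: T2 LOAD ⇒ load; ctr=4 reg=4
step 7: T2 CAS ⇒ ok; ctr=5 reg=4
step 8: T0 CAS ⇒ retry; ctr=5 reg=4
step 9: T2 LOAD ⇒ load; ctr=5 reg=5
step 10: T0 LOAD ⇒ load; ctr=5 reg=5
step 11: T0 CAS ⇒ ok; ctr=6 reg=5
step 12: T2 CAS ⇒ retry; ctr=6 reg=5
step 13: T2 LOAD ⇒ load; ctr=6 reg=6
step 14: T2 CAS ⇒ ok; ctr=7 reg=6

T2 = (2, 1)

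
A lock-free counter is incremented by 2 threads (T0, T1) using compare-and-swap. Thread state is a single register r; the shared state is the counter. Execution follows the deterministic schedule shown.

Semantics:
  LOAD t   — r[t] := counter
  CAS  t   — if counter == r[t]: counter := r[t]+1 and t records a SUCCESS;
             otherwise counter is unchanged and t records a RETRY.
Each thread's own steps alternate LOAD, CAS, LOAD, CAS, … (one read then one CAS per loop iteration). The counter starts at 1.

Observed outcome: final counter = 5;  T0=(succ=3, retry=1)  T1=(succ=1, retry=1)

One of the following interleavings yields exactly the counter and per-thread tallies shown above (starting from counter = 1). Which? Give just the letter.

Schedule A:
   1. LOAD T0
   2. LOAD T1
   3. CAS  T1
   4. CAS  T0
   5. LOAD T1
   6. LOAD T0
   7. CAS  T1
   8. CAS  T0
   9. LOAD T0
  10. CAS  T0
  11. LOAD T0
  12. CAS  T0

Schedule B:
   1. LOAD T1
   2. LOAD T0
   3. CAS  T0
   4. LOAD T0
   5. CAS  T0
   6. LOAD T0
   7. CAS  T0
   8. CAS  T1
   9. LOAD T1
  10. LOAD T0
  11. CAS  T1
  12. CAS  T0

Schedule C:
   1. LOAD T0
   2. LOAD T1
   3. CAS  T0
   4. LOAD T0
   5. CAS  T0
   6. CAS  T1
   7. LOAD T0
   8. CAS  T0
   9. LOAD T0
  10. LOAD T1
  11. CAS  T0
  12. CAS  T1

Tracing schedule B:
#1 T1 reads 1
#2 T0 reads 1
#3 T0 CAS(1→2) writes; counter now 2
#4 T0 reads 2
#5 T0 CAS(2→3) writes; counter now 3
#6 T0 reads 3
#7 T0 CAS(3→4) writes; counter now 4
#8 T1 CAS(1→2) fails; counter now 4
#9 T1 reads 4
#10 T0 reads 4
#11 T1 CAS(4→5) writes; counter now 5
#12 T0 CAS(4→5) fails; counter now 5

B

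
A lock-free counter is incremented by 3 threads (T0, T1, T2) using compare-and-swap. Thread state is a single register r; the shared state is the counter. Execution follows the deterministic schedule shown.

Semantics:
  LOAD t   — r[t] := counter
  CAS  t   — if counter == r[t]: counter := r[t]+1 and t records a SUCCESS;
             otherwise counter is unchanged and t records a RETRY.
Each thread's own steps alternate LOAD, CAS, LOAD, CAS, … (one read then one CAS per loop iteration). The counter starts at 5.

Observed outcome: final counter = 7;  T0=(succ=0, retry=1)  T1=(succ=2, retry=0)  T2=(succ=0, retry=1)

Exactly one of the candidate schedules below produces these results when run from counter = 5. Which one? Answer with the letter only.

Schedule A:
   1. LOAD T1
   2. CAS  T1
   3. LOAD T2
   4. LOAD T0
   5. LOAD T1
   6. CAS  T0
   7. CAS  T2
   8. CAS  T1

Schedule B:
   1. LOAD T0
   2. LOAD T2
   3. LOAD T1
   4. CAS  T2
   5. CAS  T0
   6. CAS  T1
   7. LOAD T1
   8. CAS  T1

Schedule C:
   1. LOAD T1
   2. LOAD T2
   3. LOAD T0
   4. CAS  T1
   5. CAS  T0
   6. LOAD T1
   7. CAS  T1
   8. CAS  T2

C

Run C:
T1 LOAD — after: cnt=5, r=5 — load
T2 LOAD — after: cnt=5, r=5 — load
T0 LOAD — after: cnt=5, r=5 — load
T1 CAS — after: cnt=6, r=5 — ok
T0 CAS — after: cnt=6, r=5 — retry
T1 LOAD — after: cnt=6, r=6 — load
T1 CAS — after: cnt=7, r=6 — ok
T2 CAS — after: cnt=7, r=5 — retry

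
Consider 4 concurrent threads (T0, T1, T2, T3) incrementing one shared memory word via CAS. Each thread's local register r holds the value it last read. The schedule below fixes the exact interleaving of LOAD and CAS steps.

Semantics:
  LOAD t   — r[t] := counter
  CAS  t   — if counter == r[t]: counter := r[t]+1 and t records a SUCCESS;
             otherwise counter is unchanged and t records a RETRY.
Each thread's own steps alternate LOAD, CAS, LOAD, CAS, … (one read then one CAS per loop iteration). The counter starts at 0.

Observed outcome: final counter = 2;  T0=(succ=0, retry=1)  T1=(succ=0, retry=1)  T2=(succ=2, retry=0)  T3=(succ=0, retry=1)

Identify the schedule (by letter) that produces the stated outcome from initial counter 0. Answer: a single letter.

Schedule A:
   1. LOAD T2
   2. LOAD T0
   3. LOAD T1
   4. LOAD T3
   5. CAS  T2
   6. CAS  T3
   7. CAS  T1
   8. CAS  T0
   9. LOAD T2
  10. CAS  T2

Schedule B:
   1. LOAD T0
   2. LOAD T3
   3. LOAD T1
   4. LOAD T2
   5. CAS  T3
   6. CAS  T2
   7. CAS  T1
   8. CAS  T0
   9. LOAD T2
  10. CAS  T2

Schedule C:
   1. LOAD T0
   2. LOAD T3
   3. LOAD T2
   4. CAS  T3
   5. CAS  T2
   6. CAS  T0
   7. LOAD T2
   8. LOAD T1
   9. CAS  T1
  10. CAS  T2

A

Simulating candidate A:
T2 LOAD — after: cnt=0, r=0 — load
T0 LOAD — after: cnt=0, r=0 — load
T1 LOAD — after: cnt=0, r=0 — load
T3 LOAD — after: cnt=0, r=0 — load
T2 CAS — after: cnt=1, r=0 — ok
T3 CAS — after: cnt=1, r=0 — retry
T1 CAS — after: cnt=1, r=0 — retry
T0 CAS — after: cnt=1, r=0 — retry
T2 LOAD — after: cnt=1, r=1 — load
T2 CAS — after: cnt=2, r=1 — ok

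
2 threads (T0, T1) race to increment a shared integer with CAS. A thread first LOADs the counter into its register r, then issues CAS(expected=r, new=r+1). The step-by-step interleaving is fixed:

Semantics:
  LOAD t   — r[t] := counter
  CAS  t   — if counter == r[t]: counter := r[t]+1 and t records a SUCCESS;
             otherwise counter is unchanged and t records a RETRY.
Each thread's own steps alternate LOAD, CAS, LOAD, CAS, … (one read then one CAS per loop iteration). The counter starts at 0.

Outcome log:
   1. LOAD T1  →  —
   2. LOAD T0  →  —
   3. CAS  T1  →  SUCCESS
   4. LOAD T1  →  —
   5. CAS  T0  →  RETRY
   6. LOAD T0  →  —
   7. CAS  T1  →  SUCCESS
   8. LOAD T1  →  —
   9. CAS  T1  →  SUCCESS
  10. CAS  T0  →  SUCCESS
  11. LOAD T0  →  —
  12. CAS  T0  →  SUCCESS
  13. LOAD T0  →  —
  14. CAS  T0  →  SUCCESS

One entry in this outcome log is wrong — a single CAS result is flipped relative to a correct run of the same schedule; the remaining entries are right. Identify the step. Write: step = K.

Re-executing:
#1 T1 reads 0
#2 T0 reads 0
#3 T1 CAS(0→1) writes; counter now 1
#4 T1 reads 1
#5 T0 CAS(0→1) fails; counter now 1
#6 T0 reads 1
#7 T1 CAS(1→2) writes; counter now 2
#8 T1 reads 2
#9 T1 CAS(2→3) writes; counter now 3
#10 T0 CAS(1→2) fails; counter now 3
#11 T0 reads 3
#12 T0 CAS(3→4) writes; counter now 4
#13 T0 reads 4
#14 T0 CAS(4→5) writes; counter now 5
Flip is step 10.

step = 10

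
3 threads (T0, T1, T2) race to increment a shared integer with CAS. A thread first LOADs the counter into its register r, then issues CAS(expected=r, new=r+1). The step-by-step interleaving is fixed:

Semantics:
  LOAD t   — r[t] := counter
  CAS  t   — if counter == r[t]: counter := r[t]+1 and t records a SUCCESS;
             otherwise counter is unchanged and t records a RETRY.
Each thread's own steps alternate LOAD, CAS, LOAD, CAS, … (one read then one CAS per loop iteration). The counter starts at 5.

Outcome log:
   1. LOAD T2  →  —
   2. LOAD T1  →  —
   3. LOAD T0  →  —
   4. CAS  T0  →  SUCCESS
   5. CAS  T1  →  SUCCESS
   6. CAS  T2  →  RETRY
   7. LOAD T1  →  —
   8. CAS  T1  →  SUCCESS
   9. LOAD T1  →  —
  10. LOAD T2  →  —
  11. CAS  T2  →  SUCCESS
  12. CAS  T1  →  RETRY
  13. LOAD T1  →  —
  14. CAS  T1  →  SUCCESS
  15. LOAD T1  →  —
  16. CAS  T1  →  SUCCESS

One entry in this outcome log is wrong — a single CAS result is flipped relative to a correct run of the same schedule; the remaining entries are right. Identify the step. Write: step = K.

Re-executing:
1. LOAD T2 → mem=5 r[T2]=5 [LOAD]
2. LOAD T1 → mem=5 r[T1]=5 [LOAD]
3. LOAD T0 → mem=5 r[T0]=5 [LOAD]
4. CAS T0 → mem=6 r[T0]=5 [OK]
5. CAS T1 → mem=6 r[T1]=5 [RETRY]
6. CAS T2 → mem=6 r[T2]=5 [RETRY]
7. LOAD T1 → mem=6 r[T1]=6 [LOAD]
8. CAS T1 → mem=7 r[T1]=6 [OK]
9. LOAD T1 → mem=7 r[T1]=7 [LOAD]
10. LOAD T2 → mem=7 r[T2]=7 [LOAD]
11. CAS T2 → mem=8 r[T2]=7 [OK]
12. CAS T1 → mem=8 r[T1]=7 [RETRY]
13. LOAD T1 → mem=8 r[T1]=8 [LOAD]
14. CAS T1 → mem=9 r[T1]=8 [OK]
15. LOAD T1 → mem=9 r[T1]=9 [LOAD]
16. CAS T1 → mem=10 r[T1]=9 [OK]
Mismatch at 5.

step = 5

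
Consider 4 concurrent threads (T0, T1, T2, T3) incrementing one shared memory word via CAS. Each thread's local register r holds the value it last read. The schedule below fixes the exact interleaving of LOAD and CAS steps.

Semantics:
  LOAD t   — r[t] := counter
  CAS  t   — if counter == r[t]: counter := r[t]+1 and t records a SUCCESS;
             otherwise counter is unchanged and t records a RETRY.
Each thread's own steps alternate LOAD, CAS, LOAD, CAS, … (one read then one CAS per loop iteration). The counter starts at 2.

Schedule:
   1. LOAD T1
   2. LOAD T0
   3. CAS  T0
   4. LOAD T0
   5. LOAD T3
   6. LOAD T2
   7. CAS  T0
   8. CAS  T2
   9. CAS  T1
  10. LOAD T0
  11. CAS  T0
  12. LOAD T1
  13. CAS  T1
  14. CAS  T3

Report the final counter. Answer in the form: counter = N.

1. LOAD T1 → mem=2 r[T1]=2 [LOAD]
2. LOAD T0 → mem=2 r[T0]=2 [LOAD]
3. CAS T0 → mem=3 r[T0]=2 [OK]
4. LOAD T0 → mem=3 r[T0]=3 [LOAD]
5. LOAD T3 → mem=3 r[T3]=3 [LOAD]
6. LOAD T2 → mem=3 r[T2]=3 [LOAD]
7. CAS T0 → mem=4 r[T0]=3 [OK]
8. CAS T2 → mem=4 r[T2]=3 [RETRY]
9. CAS T1 → mem=4 r[T1]=2 [RETRY]
10. LOAD T0 → mem=4 r[T0]=4 [LOAD]
11. CAS T0 → mem=5 r[T0]=4 [OK]
12. LOAD T1 → mem=5 r[T1]=5 [LOAD]
13. CAS T1 → mem=6 r[T1]=5 [OK]
14. CAS T3 → mem=6 r[T3]=3 [RETRY]

counter = 6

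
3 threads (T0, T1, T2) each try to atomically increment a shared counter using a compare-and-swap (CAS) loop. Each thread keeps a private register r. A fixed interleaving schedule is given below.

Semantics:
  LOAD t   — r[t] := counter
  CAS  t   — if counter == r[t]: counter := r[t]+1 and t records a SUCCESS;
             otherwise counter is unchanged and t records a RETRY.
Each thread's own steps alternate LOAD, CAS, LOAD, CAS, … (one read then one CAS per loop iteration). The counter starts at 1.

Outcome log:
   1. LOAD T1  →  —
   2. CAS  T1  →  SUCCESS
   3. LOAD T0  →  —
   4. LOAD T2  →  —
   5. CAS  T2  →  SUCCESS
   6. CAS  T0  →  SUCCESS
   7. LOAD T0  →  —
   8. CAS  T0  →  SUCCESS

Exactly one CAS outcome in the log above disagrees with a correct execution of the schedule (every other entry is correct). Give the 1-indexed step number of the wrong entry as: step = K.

Reference trace:
step 1: T1 LOAD ⇒ load; ctr=1 reg=1
step 2: T1 CAS ⇒ ok; ctr=2 reg=1
step 3: T0 LOAD ⇒ load; ctr=2 reg=2
step 4: T2 LOAD ⇒ load; ctr=2 reg=2
step 5: T2 CAS ⇒ ok; ctr=3 reg=2
step 6: T0 CAS ⇒ retry; ctr=3 reg=2
step 7: T0 LOAD ⇒ load; ctr=3 reg=3
step 8: T0 CAS ⇒ ok; ctr=4 reg=3
Mismatch at 6.

step = 6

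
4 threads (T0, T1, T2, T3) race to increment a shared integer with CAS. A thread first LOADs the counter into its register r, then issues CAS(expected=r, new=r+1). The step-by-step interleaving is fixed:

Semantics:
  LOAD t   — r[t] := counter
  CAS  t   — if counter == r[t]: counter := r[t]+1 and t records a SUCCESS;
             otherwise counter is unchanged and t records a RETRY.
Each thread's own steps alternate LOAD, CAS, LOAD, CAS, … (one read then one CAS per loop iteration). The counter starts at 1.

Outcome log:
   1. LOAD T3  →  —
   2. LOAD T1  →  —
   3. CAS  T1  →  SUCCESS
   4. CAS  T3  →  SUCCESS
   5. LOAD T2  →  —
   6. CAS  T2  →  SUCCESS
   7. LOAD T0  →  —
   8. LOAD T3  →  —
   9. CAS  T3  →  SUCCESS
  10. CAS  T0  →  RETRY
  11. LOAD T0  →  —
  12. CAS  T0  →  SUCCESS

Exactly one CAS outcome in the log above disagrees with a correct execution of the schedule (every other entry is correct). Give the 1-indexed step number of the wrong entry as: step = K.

Correct run:
1. LOAD T3 → mem=1 r[T3]=1 [LOAD]
2. LOAD T1 → mem=1 r[T1]=1 [LOAD]
3. CAS T1 → mem=2 r[T1]=1 [OK]
4. CAS T3 → mem=2 r[T3]=1 [RETRY]
5. LOAD T2 → mem=2 r[T2]=2 [LOAD]
6. CAS T2 → mem=3 r[T2]=2 [OK]
7. LOAD T0 → mem=3 r[T0]=3 [LOAD]
8. LOAD T3 → mem=3 r[T3]=3 [LOAD]
9. CAS T3 → mem=4 r[T3]=3 [OK]
10. CAS T0 → mem=4 r[T0]=3 [RETRY]
11. LOAD T0 → mem=4 r[T0]=4 [LOAD]
12. CAS T0 → mem=5 r[T0]=4 [OK]
Mismatch at 4.

step = 4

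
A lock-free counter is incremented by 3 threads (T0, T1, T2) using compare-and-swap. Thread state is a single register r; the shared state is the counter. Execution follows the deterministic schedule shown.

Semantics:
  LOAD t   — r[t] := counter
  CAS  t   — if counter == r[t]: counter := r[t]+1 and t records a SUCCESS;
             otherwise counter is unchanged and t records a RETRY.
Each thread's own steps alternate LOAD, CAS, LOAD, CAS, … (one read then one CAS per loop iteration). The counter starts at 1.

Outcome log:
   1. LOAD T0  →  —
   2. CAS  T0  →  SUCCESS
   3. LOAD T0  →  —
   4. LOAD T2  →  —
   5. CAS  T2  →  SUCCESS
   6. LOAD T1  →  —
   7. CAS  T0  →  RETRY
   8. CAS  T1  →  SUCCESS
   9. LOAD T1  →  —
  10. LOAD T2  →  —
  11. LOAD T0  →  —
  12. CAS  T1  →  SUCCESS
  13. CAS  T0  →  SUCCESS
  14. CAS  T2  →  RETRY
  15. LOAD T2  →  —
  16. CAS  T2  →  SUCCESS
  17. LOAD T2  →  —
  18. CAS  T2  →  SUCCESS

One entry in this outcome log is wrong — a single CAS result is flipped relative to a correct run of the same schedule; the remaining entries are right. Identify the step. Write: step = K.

step = 13

Correct run:
T0 LOAD — after: cnt=1, r=1 — load
T0 CAS — after: cnt=2, r=1 — ok
T0 LOAD — after: cnt=2, r=2 — load
T2 LOAD — after: cnt=2, r=2 — load
T2 CAS — after: cnt=3, r=2 — ok
T1 LOAD — after: cnt=3, r=3 — load
T0 CAS — after: cnt=3, r=2 — retry
T1 CAS — after: cnt=4, r=3 — ok
T1 LOAD — after: cnt=4, r=4 — load
T2 LOAD — after: cnt=4, r=4 — load
T0 LOAD — after: cnt=4, r=4 — load
T1 CAS — after: cnt=5, r=4 — ok
T0 CAS — after: cnt=5, r=4 — retry
T2 CAS — after: cnt=5, r=4 — retry
T2 LOAD — after: cnt=5, r=5 — load
T2 CAS — after: cnt=6, r=5 — ok
T2 LOAD — after: cnt=6, r=6 — load
T2 CAS — after: cnt=7, r=6 — ok
Mismatch at 13.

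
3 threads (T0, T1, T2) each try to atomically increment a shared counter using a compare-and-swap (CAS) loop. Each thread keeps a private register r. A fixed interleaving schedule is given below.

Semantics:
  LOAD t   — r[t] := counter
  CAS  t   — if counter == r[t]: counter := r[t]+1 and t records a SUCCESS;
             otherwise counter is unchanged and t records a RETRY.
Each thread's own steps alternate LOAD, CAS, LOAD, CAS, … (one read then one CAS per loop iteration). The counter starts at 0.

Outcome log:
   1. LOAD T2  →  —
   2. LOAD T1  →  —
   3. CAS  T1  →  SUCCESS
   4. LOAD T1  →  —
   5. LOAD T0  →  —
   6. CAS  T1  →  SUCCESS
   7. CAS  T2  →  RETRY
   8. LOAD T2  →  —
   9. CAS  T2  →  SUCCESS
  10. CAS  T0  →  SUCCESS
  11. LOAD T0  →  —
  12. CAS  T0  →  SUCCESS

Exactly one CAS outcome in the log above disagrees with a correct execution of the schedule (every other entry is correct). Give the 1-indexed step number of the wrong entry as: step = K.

Correct run:
   1) LOAD T2:  M=0  r_T2=0
   2) LOAD T1:  M=0  r_T1=0
   3) CAS  T1:  M=1  r_T1=0 ✓
   4) LOAD T1:  M=1  r_T1=1
   5) LOAD T0:  M=1  r_T0=1
   6) CAS  T1:  M=2  r_T1=1 ✓
   7) CAS  T2:  M=2  r_T2=0 ✗
   8) LOAD T2:  M=2  r_T2=2
   9) CAS  T2:  M=3  r_T2=2 ✓
  10) CAS  T0:  M=3  r_T0=1 ✗
  11) LOAD T0:  M=3  r_T0=3
  12) CAS  T0:  M=4  r_T0=3 ✓
Flip is step 10.

step = 10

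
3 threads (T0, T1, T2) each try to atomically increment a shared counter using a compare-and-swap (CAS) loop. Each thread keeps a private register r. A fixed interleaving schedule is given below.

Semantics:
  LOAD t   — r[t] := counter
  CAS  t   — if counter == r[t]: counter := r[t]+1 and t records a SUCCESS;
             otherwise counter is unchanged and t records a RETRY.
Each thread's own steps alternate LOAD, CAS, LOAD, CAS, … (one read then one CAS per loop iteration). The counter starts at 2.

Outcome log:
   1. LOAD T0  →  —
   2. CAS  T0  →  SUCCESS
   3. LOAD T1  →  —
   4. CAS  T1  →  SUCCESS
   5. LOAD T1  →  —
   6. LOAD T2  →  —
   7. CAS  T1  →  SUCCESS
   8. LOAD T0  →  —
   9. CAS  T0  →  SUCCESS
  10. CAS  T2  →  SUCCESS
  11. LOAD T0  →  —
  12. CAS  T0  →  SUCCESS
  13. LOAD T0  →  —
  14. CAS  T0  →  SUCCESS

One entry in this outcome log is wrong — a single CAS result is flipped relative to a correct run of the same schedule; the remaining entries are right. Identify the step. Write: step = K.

step = 10

Correct run:
   1) LOAD T0:  M=2  r_T0=2
   2) CAS  T0:  M=3  r_T0=2 ✓
   3) LOAD T1:  M=3  r_T1=3
   4) CAS  T1:  M=4  r_T1=3 ✓
   5) LOAD T1:  M=4  r_T1=4
   6) LOAD T2:  M=4  r_T2=4
   7) CAS  T1:  M=5  r_T1=4 ✓
   8) LOAD T0:  M=5  r_T0=5
   9) CAS  T0:  M=6  r_T0=5 ✓
  10) CAS  T2:  M=6  r_T2=4 ✗
  11) LOAD T0:  M=6  r_T0=6
  12) CAS  T0:  M=7  r_T0=6 ✓
  13) LOAD T0:  M=7  r_T0=7
  14) CAS  T0:  M=8  r_T0=7 ✓
Log disagrees first at step 10.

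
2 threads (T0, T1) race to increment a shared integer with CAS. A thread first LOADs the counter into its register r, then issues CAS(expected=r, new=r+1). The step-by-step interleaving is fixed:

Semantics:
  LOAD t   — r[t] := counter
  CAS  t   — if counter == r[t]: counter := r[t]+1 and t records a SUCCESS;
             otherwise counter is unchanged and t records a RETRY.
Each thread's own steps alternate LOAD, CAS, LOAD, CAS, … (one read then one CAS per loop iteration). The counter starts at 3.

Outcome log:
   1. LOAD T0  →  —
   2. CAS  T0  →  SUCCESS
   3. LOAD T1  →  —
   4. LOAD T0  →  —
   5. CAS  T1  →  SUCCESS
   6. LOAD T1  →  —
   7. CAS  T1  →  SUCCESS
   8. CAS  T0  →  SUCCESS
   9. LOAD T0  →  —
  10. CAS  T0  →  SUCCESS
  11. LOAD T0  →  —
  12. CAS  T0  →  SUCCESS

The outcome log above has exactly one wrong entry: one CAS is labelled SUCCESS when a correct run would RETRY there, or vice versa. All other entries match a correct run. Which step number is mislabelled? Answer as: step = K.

step = 8

Correct run:
step 1: T0 LOAD ⇒ load; ctr=3 reg=3
step 2: T0 CAS ⇒ ok; ctr=4 reg=3
step 3: T1 LOAD ⇒ load; ctr=4 reg=4
step 4: T0 LOAD ⇒ load; ctr=4 reg=4
step 5: T1 CAS ⇒ ok; ctr=5 reg=4
step 6: T1 LOAD ⇒ load; ctr=5 reg=5
step 7: T1 CAS ⇒ ok; ctr=6 reg=5
step 8: T0 CAS ⇒ retry; ctr=6 reg=4
step 9: T0 LOAD ⇒ load; ctr=6 reg=6
step 10: T0 CAS ⇒ ok; ctr=7 reg=6
step 11: T0 LOAD ⇒ load; ctr=7 reg=7
step 12: T0 CAS ⇒ ok; ctr=8 reg=7
Log disagrees first at step 8.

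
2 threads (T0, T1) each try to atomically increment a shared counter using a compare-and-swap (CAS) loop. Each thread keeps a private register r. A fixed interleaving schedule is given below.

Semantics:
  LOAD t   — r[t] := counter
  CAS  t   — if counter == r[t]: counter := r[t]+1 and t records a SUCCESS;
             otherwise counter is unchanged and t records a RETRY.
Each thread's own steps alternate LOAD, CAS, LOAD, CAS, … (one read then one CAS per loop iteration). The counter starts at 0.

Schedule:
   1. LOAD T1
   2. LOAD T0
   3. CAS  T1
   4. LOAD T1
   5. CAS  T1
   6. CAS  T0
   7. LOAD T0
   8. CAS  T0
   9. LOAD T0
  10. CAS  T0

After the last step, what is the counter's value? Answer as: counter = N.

counter = 4

T1 LOAD — after: cnt=0, r=0 — load
T0 LOAD — after: cnt=0, r=0 — load
T1 CAS — after: cnt=1, r=0 — ok
T1 LOAD — after: cnt=1, r=1 — load
T1 CAS — after: cnt=2, r=1 — ok
T0 CAS — after: cnt=2, r=0 — retry
T0 LOAD — after: cnt=2, r=2 — load
T0 CAS — after: cnt=3, r=2 — ok
T0 LOAD — after: cnt=3, r=3 — load
T0 CAS — after: cnt=4, r=3 — ok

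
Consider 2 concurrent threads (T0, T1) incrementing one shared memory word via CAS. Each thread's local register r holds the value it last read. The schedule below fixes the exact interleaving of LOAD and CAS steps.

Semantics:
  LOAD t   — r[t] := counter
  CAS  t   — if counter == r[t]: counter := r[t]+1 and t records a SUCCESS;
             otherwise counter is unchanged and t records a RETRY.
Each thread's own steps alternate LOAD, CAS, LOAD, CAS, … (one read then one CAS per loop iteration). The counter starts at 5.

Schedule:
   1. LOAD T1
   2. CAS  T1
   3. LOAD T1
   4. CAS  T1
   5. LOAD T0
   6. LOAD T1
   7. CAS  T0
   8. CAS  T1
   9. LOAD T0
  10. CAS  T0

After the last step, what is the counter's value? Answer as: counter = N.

counter = 9

step 1: T1 LOAD ⇒ load; ctr=5 reg=5
step 2: T1 CAS ⇒ ok; ctr=6 reg=5
step 3: T1 LOAD ⇒ load; ctr=6 reg=6
step 4: T1 CAS ⇒ ok; ctr=7 reg=6
step 5: T0 LOAD ⇒ load; ctr=7 reg=7
step 6: T1 LOAD ⇒ load; ctr=7 reg=7
step 7: T0 CAS ⇒ ok; ctr=8 reg=7
step 8: T1 CAS ⇒ retry; ctr=8 reg=7
step 9: T0 LOAD ⇒ load; ctr=8 reg=8
step 10: T0 CAS ⇒ ok; ctr=9 reg=8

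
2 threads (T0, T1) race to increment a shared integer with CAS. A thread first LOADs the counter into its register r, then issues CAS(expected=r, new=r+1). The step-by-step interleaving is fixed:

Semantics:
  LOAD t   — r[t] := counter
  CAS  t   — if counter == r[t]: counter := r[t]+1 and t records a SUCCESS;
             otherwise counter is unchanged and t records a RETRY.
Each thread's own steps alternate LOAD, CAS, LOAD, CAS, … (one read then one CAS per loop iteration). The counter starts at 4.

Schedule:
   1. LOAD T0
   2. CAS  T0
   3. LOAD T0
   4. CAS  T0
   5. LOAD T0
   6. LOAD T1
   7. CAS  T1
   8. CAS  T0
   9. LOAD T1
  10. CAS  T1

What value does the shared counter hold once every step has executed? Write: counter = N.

1. LOAD T0 → mem=4 r[T0]=4 [LOAD]
2. CAS T0 → mem=5 r[T0]=4 [OK]
3. LOAD T0 → mem=5 r[T0]=5 [LOAD]
4. CAS T0 → mem=6 r[T0]=5 [OK]
5. LOAD T0 → mem=6 r[T0]=6 [LOAD]
6. LOAD T1 → mem=6 r[T1]=6 [LOAD]
7. CAS T1 → mem=7 r[T1]=6 [OK]
8. CAS T0 → mem=7 r[T0]=6 [RETRY]
9. LOAD T1 → mem=7 r[T1]=7 [LOAD]
10. CAS T1 → mem=8 r[T1]=7 [OK]

counter = 8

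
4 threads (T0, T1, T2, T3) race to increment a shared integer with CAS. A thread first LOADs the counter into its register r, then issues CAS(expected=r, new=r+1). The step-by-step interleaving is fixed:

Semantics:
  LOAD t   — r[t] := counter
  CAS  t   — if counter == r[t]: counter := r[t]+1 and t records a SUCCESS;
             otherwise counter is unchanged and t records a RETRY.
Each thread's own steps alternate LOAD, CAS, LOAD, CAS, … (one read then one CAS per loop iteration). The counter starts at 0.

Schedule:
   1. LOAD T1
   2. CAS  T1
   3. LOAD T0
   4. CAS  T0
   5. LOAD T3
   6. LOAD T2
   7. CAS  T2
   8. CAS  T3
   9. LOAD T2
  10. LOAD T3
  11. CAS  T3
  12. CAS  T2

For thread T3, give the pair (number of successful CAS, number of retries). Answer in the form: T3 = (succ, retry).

T3 = (1, 1)

T1 LOAD — after: cnt=0, r=0 — load
T1 CAS — after: cnt=1, r=0 — ok
T0 LOAD — after: cnt=1, r=1 — load
T0 CAS — after: cnt=2, r=1 — ok
T3 LOAD — after: cnt=2, r=2 — load
T2 LOAD — after: cnt=2, r=2 — load
T2 CAS — after: cnt=3, r=2 — ok
T3 CAS — after: cnt=3, r=2 — retry
T2 LOAD — after: cnt=3, r=3 — load
T3 LOAD — after: cnt=3, r=3 — load
T3 CAS — after: cnt=4, r=3 — ok
T2 CAS — after: cnt=4, r=3 — retry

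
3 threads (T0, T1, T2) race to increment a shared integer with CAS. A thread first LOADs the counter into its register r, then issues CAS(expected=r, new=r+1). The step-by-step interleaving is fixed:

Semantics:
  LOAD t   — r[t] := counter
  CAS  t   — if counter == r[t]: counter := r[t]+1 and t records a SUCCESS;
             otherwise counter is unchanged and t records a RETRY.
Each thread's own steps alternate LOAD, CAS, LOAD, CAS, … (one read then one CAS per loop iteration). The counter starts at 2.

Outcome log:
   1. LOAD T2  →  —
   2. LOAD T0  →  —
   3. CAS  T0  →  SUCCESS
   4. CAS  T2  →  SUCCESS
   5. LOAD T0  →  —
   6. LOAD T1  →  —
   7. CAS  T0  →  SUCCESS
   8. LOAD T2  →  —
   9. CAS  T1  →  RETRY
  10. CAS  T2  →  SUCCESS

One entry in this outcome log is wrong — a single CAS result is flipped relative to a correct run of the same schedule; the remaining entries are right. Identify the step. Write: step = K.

Re-executing:
step 1: T2 LOAD ⇒ load; ctr=2 reg=2
step 2: T0 LOAD ⇒ load; ctr=2 reg=2
step 3: T0 CAS ⇒ ok; ctr=3 reg=2
step 4: T2 CAS ⇒ retry; ctr=3 reg=2
step 5: T0 LOAD ⇒ load; ctr=3 reg=3
step 6: T1 LOAD ⇒ load; ctr=3 reg=3
step 7: T0 CAS ⇒ ok; ctr=4 reg=3
step 8: T2 LOAD ⇒ load; ctr=4 reg=4
step 9: T1 CAS ⇒ retry; ctr=4 reg=3
step 10: T2 CAS ⇒ ok; ctr=5 reg=4
Flip is step 4.

step = 4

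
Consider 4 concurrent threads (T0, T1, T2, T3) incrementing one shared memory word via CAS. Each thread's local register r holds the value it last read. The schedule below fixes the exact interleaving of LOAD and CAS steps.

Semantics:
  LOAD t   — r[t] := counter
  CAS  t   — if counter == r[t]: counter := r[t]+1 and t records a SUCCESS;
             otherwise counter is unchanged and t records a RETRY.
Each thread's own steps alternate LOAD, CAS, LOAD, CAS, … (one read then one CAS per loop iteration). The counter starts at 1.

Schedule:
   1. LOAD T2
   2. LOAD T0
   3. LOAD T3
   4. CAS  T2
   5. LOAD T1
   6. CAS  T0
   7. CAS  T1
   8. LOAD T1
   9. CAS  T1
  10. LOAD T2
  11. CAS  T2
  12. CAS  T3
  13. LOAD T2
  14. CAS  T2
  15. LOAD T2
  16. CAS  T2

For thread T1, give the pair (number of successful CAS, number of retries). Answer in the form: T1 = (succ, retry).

T1 = (2, 0)

   1) LOAD T2:  M=1  r_T2=1
   2) LOAD T0:  M=1  r_T0=1
   3) LOAD T3:  M=1  r_T3=1
   4) CAS  T2:  M=2  r_T2=1 ✓
   5) LOAD T1:  M=2  r_T1=2
   6) CAS  T0:  M=2  r_T0=1 ✗
   7) CAS  T1:  M=3  r_T1=2 ✓
   8) LOAD T1:  M=3  r_T1=3
   9) CAS  T1:  M=4  r_T1=3 ✓
  10) LOAD T2:  M=4  r_T2=4
  11) CAS  T2:  M=5  r_T2=4 ✓
  12) CAS  T3:  M=5  r_T3=1 ✗
  13) LOAD T2:  M=5  r_T2=5
  14) CAS  T2:  M=6  r_T2=5 ✓
  15) LOAD T2:  M=6  r_T2=6
  16) CAS  T2:  M=7  r_T2=6 ✓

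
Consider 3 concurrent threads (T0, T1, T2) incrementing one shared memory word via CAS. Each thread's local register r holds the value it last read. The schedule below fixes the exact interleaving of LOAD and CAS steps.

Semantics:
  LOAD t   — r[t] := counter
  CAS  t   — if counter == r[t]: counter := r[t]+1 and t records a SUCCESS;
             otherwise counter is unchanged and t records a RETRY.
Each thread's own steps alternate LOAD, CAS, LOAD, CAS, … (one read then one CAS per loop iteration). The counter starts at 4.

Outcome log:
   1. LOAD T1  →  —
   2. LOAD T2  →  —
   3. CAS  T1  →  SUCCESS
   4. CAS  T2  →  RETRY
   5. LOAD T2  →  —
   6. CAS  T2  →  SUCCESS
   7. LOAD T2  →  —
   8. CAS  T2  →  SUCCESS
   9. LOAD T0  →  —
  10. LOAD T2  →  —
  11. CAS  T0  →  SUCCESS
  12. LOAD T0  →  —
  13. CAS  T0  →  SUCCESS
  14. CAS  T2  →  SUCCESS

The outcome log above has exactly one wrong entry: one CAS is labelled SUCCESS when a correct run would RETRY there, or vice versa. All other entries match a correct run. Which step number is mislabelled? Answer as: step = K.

Reference trace:
step 1: T1 LOAD ⇒ load; ctr=4 reg=4
step 2: T2 LOAD ⇒ load; ctr=4 reg=4
step 3: T1 CAS ⇒ ok; ctr=5 reg=4
step 4: T2 CAS ⇒ retry; ctr=5 reg=4
step 5: T2 LOAD ⇒ load; ctr=5 reg=5
step 6: T2 CAS ⇒ ok; ctr=6 reg=5
step 7: T2 LOAD ⇒ load; ctr=6 reg=6
step 8: T2 CAS ⇒ ok; ctr=7 reg=6
step 9: T0 LOAD ⇒ load; ctr=7 reg=7
step 10: T2 LOAD ⇒ load; ctr=7 reg=7
step 11: T0 CAS ⇒ ok; ctr=8 reg=7
step 12: T0 LOAD ⇒ load; ctr=8 reg=8
step 13: T0 CAS ⇒ ok; ctr=9 reg=8
step 14: T2 CAS ⇒ retry; ctr=9 reg=7
Flip is step 14.

step = 14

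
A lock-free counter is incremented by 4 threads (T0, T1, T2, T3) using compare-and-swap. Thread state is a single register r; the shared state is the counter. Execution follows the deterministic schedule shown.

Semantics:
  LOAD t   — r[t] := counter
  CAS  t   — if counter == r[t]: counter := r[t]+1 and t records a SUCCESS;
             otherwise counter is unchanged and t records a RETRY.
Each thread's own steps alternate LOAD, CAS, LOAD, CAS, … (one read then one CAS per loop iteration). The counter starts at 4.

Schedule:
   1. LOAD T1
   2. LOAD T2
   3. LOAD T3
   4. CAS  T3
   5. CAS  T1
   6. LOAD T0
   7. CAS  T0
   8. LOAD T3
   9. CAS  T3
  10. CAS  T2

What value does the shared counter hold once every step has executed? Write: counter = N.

counter = 7

1. LOAD T1 → mem=4 r[T1]=4 [LOAD]
2. LOAD T2 → mem=4 r[T2]=4 [LOAD]
3. LOAD T3 → mem=4 r[T3]=4 [LOAD]
4. CAS T3 → mem=5 r[T3]=4 [OK]
5. CAS T1 → mem=5 r[T1]=4 [RETRY]
6. LOAD T0 → mem=5 r[T0]=5 [LOAD]
7. CAS T0 → mem=6 r[T0]=5 [OK]
8. LOAD T3 → mem=6 r[T3]=6 [LOAD]
9. CAS T3 → mem=7 r[T3]=6 [OK]
10. CAS T2 → mem=7 r[T2]=4 [RETRY]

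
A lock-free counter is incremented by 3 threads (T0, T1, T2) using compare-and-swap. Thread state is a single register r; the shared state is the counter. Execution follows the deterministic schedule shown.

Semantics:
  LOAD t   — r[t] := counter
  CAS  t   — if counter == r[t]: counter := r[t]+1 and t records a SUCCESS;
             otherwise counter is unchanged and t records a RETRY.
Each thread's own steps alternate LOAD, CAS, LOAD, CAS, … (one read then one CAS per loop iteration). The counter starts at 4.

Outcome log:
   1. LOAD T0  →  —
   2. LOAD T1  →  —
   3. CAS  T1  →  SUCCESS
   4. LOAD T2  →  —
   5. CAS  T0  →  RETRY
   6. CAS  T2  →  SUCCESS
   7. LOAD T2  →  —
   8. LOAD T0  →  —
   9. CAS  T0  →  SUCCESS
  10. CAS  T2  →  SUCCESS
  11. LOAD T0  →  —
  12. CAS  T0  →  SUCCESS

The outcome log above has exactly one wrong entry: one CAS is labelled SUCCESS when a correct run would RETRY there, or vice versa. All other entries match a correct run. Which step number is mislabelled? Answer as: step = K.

Re-executing:
[1] T0.load  rd  (counter 4, T0.r 4)
[2] T1.load  rd  (counter 4, T1.r 4)
[3] T1.cas  hit  (counter 5, T1.r 4)
[4] T2.load  rd  (counter 5, T2.r 5)
[5] T0.cas  miss  (counter 5, T0.r 4)
[6] T2.cas  hit  (counter 6, T2.r 5)
[7] T2.load  rd  (counter 6, T2.r 6)
[8] T0.load  rd  (counter 6, T0.r 6)
[9] T0.cas  hit  (counter 7, T0.r 6)
[10] T2.cas  miss  (counter 7, T2.r 6)
[11] T0.load  rd  (counter 7, T0.r 7)
[12] T0.cas  hit  (counter 8, T0.r 7)
Mismatch at 10.

step = 10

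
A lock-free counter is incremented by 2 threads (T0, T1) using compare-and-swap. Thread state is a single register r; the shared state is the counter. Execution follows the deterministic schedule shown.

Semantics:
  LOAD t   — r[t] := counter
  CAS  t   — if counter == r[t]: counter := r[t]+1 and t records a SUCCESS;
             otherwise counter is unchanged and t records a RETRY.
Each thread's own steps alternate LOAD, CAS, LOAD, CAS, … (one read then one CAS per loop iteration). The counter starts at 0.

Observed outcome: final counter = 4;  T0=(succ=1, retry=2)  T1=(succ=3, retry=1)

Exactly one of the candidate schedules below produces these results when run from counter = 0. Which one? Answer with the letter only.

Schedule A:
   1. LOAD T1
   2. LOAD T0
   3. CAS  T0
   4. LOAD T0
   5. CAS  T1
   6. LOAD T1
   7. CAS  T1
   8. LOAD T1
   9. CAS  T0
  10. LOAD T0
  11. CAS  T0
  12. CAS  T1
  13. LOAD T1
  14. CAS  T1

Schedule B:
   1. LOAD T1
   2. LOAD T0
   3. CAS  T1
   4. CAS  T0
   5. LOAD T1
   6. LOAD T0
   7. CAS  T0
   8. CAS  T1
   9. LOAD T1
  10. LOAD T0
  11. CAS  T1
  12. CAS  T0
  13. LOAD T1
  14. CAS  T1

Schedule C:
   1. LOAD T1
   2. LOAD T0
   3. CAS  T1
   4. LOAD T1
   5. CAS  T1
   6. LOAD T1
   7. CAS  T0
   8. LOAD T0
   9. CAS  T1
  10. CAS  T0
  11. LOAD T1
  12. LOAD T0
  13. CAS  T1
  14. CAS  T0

Simulating candidate B:
[1] T1.load  rd  (counter 0, T1.r 0)
[2] T0.load  rd  (counter 0, T0.r 0)
[3] T1.cas  hit  (counter 1, T1.r 0)
[4] T0.cas  miss  (counter 1, T0.r 0)
[5] T1.load  rd  (counter 1, T1.r 1)
[6] T0.load  rd  (counter 1, T0.r 1)
[7] T0.cas  hit  (counter 2, T0.r 1)
[8] T1.cas  miss  (counter 2, T1.r 1)
[9] T1.load  rd  (counter 2, T1.r 2)
[10] T0.load  rd  (counter 2, T0.r 2)
[11] T1.cas  hit  (counter 3, T1.r 2)
[12] T0.cas  miss  (counter 3, T0.r 2)
[13] T1.load  rd  (counter 3, T1.r 3)
[14] T1.cas  hit  (counter 4, T1.r 3)

B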